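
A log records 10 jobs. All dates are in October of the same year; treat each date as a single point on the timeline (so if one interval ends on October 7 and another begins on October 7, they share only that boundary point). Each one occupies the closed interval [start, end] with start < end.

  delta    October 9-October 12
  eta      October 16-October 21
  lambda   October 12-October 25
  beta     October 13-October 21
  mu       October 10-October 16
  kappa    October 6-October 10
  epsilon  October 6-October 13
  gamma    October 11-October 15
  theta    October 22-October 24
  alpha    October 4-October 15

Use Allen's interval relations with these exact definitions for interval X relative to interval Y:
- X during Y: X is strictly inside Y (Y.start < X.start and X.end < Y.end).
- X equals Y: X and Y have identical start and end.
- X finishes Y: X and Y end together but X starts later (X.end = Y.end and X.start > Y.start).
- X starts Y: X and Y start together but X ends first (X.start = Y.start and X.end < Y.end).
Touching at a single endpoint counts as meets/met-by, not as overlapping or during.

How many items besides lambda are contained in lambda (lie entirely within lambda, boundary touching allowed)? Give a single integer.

Target lambda = [October 12, October 25].
alpha [October 4, October 15] → overlaps → no.
beta [October 13, October 21] → during → counts.
delta [October 9, October 12] → meets → no.
epsilon [October 6, October 13] → overlaps → no.
eta [October 16, October 21] → during → counts.
gamma [October 11, October 15] → overlaps → no.
kappa [October 6, October 10] → before → no.
mu [October 10, October 16] → overlaps → no.
theta [October 22, October 24] → during → counts.
Total: 3.

3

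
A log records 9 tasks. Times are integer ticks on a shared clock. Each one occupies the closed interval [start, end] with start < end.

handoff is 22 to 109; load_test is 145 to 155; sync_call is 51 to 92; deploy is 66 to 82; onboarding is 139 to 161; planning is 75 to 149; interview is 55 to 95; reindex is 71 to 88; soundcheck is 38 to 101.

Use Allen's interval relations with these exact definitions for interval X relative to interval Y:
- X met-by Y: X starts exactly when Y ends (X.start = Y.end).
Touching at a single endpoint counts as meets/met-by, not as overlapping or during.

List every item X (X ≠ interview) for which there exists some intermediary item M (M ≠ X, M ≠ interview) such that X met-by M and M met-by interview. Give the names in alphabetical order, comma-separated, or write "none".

none

Target interview = [55, 95].
Intermediaries M with M met-by interview: none.
Union: none.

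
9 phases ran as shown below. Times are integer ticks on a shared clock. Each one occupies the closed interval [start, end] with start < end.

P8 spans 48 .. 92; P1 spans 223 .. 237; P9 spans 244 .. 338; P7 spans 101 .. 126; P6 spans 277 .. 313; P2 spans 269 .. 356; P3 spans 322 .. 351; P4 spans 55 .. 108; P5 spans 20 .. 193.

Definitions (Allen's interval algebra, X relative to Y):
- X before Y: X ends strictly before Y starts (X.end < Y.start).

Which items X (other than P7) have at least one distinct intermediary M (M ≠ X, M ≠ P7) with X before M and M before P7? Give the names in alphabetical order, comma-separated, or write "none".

none

Target P7 = [101, 126].
Intermediaries M with M before P7: P8.
Via P8 — items with X before P8: none.
Union: none.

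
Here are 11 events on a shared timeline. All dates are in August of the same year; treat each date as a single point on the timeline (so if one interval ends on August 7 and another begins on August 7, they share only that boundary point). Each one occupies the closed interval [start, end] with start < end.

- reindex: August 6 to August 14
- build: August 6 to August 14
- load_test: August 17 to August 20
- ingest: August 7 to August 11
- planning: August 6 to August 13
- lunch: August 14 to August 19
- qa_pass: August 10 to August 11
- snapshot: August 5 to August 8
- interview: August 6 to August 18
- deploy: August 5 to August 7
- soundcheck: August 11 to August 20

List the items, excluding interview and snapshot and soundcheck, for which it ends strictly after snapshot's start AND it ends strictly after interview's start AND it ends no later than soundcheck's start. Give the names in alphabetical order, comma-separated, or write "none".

deploy, ingest, qa_pass

Conditions: its end is strictly after snapshot's start (X.end > August 5) AND its end is strictly after interview's start (X.end > August 6) AND its end is no later than soundcheck's start (X.end <= August 11).
build: end August 14 > August 5? ✓; end August 14 > August 6? ✓; end August 14 <= August 11? ✗ → no.
deploy: end August 7 > August 5? ✓; end August 7 > August 6? ✓; end August 7 <= August 11? ✓ → yes.
ingest: end August 11 > August 5? ✓; end August 11 > August 6? ✓; end August 11 <= August 11? ✓ → yes.
load_test: end August 20 > August 5? ✓; end August 20 > August 6? ✓; end August 20 <= August 11? ✗ → no.
lunch: end August 19 > August 5? ✓; end August 19 > August 6? ✓; end August 19 <= August 11? ✗ → no.
planning: end August 13 > August 5? ✓; end August 13 > August 6? ✓; end August 13 <= August 11? ✗ → no.
qa_pass: end August 11 > August 5? ✓; end August 11 > August 6? ✓; end August 11 <= August 11? ✓ → yes.
reindex: end August 14 > August 5? ✓; end August 14 > August 6? ✓; end August 14 <= August 11? ✗ → no.
Result: deploy, ingest, qa_pass.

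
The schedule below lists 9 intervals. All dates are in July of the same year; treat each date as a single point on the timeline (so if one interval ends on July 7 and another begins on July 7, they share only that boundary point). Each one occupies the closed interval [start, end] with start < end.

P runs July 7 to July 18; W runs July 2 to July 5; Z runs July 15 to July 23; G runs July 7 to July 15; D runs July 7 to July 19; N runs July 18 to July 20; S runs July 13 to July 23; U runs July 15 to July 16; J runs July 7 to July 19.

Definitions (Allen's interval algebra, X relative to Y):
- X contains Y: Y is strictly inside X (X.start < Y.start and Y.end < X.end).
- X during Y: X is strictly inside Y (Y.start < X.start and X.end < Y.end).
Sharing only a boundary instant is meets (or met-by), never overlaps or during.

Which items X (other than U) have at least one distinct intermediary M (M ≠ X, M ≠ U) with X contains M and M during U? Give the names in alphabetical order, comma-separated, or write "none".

Target U = [July 15, July 16].
Intermediaries M with M during U: none.
Union: none.

none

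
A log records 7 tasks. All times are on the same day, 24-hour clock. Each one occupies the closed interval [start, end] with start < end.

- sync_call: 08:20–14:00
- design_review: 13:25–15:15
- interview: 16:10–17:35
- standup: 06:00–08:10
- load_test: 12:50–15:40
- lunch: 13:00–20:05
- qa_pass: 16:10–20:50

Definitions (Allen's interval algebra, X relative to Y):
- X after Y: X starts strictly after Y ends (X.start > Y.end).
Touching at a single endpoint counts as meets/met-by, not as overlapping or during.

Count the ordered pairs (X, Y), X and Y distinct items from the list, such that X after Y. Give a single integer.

Checking all 42 ordered pairs for relation 'after'; matching pairs in alphabetical order:
(design_review, standup): design_review after standup ✓
(interview, design_review): interview after design_review ✓
(interview, load_test): interview after load_test ✓
(interview, standup): interview after standup ✓
(interview, sync_call): interview after sync_call ✓
(load_test, standup): load_test after standup ✓
(lunch, standup): lunch after standup ✓
(qa_pass, design_review): qa_pass after design_review ✓
(qa_pass, load_test): qa_pass after load_test ✓
(qa_pass, standup): qa_pass after standup ✓
(qa_pass, sync_call): qa_pass after sync_call ✓
(sync_call, standup): sync_call after standup ✓
Count: 12.

12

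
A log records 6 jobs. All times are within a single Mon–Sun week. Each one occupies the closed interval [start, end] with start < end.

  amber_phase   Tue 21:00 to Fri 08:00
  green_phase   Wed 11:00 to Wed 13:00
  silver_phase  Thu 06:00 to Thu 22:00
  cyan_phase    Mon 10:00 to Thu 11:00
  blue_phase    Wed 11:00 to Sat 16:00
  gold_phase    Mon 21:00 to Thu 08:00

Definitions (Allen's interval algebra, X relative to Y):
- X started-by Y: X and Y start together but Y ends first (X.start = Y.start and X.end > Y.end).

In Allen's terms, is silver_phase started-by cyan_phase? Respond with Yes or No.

silver_phase = [Thu 06:00, Thu 22:00], cyan_phase = [Mon 10:00, Thu 11:00].
Actual relation of silver_phase to cyan_phase: overlapped-by.
Asked whether 'started-by' holds → No.

No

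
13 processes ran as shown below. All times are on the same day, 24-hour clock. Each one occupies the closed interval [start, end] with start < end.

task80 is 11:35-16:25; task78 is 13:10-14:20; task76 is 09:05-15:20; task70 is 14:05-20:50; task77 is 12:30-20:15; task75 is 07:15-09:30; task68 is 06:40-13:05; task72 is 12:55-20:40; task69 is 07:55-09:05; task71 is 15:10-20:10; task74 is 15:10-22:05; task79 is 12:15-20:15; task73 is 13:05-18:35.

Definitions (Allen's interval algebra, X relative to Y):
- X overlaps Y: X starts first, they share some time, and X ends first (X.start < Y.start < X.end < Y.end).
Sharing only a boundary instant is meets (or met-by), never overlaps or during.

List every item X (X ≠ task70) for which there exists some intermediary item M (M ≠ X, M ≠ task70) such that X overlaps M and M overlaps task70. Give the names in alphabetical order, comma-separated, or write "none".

task68, task75, task76, task77, task79, task80

Target task70 = [14:05, 20:50].
Intermediaries M with M overlaps task70: task72, task73, task76, task77, task78, task79, task80.
Via task72 — items with X overlaps task72: task68, task76, task77, task79, task80.
Via task73 — items with X overlaps task73: task76, task80.
Via task76 — items with X overlaps task76: task68, task75.
Via task77 — items with X overlaps task77: task68, task76, task80.
Via task78 — items with X overlaps task78: none.
Via task79 — items with X overlaps task79: task68, task76, task80.
Via task80 — items with X overlaps task80: task68, task76.
Union: task68, task75, task76, task77, task79, task80.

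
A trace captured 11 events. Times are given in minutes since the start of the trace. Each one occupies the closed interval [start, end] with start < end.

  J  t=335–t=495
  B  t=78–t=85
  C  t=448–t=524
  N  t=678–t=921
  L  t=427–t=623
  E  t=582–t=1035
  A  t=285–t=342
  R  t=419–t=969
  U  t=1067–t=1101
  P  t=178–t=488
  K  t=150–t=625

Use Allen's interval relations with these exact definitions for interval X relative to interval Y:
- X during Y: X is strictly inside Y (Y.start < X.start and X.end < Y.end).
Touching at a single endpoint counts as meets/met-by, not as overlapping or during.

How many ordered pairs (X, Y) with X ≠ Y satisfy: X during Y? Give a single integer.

Checking all 110 ordered pairs for relation 'during'; matching pairs in alphabetical order:
(A, K): A during K ✓
(A, P): A during P ✓
(C, K): C during K ✓
(C, L): C during L ✓
(C, R): C during R ✓
(J, K): J during K ✓
(L, K): L during K ✓
(L, R): L during R ✓
(N, E): N during E ✓
(N, R): N during R ✓
(P, K): P during K ✓
Count: 11.

11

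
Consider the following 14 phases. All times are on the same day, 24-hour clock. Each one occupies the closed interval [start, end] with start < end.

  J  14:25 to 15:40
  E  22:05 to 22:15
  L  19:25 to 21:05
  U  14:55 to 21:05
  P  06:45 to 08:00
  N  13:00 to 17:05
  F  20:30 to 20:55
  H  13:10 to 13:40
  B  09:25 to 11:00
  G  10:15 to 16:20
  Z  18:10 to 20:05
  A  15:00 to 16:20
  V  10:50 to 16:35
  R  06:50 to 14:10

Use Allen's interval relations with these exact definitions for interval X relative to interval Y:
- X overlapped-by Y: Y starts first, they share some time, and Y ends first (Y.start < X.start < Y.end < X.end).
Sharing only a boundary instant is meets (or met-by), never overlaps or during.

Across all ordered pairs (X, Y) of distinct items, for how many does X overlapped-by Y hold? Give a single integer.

Checking all 182 ordered pairs for relation 'overlapped-by'; matching pairs in alphabetical order:
(A, J): A overlapped-by J ✓
(G, B): G overlapped-by B ✓
(G, R): G overlapped-by R ✓
(L, Z): L overlapped-by Z ✓
(N, G): N overlapped-by G ✓
(N, R): N overlapped-by R ✓
(N, V): N overlapped-by V ✓
(R, P): R overlapped-by P ✓
(U, G): U overlapped-by G ✓
(U, J): U overlapped-by J ✓
(U, N): U overlapped-by N ✓
(U, V): U overlapped-by V ✓
(V, B): V overlapped-by B ✓
(V, G): V overlapped-by G ✓
(V, R): V overlapped-by R ✓
Count: 15.

15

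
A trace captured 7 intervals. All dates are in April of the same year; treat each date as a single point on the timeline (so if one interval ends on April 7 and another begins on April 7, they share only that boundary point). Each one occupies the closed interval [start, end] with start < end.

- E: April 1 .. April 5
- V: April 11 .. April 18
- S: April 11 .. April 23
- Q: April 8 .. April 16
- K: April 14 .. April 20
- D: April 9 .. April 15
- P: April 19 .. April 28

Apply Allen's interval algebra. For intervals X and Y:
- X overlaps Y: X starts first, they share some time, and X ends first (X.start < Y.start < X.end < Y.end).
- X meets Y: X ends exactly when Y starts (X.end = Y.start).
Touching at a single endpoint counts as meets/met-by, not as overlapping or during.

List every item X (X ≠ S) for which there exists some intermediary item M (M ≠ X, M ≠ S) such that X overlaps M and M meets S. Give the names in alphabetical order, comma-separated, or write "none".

Target S = [April 11, April 23].
Intermediaries M with M meets S: none.
Union: none.

none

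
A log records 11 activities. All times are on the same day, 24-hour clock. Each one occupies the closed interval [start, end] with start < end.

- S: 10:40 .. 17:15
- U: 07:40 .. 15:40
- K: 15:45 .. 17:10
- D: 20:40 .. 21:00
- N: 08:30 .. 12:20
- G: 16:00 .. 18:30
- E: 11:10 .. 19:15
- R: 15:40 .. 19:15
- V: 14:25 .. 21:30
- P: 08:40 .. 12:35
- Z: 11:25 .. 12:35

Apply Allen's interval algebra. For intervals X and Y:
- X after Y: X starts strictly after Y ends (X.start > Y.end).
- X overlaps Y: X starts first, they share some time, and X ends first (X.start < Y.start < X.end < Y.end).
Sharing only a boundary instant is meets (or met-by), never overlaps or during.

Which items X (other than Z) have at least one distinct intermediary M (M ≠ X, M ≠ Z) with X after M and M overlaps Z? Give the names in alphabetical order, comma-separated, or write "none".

Target Z = [11:25, 12:35].
Intermediaries M with M overlaps Z: N.
Via N — items with X after N: D, G, K, R, V.
Union: D, G, K, R, V.

D, G, K, R, V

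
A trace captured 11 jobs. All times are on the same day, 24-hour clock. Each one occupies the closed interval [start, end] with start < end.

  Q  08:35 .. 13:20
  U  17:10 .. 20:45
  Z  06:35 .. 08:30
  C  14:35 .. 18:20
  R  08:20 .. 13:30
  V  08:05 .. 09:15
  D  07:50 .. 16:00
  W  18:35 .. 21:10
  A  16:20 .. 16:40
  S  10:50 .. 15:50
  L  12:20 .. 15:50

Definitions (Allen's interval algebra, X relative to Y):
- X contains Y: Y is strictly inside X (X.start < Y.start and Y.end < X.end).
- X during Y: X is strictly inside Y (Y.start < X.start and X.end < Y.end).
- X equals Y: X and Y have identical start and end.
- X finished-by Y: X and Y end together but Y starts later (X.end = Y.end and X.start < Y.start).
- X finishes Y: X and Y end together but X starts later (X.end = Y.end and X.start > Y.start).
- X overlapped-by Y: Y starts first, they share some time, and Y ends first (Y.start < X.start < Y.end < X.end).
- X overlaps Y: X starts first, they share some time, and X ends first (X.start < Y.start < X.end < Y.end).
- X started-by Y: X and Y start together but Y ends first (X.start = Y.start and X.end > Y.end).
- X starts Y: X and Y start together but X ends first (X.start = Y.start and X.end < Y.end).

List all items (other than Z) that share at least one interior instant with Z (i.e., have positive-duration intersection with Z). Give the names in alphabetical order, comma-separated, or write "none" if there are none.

Target Z = [06:35, 08:30].
A [16:20, 16:40] → after → no.
C [14:35, 18:20] → after → no.
D [07:50, 16:00] → overlapped-by → yes.
L [12:20, 15:50] → after → no.
Q [08:35, 13:20] → after → no.
R [08:20, 13:30] → overlapped-by → yes.
S [10:50, 15:50] → after → no.
U [17:10, 20:45] → after → no.
V [08:05, 09:15] → overlapped-by → yes.
W [18:35, 21:10] → after → no.
Result: D, R, V.

D, R, V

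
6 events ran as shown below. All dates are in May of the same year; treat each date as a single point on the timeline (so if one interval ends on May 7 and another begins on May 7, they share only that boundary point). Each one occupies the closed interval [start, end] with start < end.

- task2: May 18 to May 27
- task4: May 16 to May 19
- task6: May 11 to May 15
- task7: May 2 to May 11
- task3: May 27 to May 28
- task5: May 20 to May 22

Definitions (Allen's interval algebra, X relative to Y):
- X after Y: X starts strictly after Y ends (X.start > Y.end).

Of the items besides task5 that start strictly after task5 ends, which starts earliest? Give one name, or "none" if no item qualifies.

Target task5 = [May 20, May 22].
task2 [May 18, May 27] → contains → excluded.
task3 [May 27, May 28] → after → candidate.
task4 [May 16, May 19] → before → excluded.
task6 [May 11, May 15] → before → excluded.
task7 [May 2, May 11] → before → excluded.
Among candidates, earliest start is May 27 → task3.

task3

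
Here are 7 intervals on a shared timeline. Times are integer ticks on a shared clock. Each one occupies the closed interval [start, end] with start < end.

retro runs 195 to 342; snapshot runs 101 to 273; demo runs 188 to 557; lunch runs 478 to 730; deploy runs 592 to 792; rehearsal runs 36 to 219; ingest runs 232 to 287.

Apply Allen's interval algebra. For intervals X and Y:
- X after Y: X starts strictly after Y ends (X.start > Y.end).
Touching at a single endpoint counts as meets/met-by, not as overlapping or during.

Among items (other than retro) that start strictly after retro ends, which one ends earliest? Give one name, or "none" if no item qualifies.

Target retro = [195, 342].
demo [188, 557] → contains → excluded.
deploy [592, 792] → after → candidate.
ingest [232, 287] → during → excluded.
lunch [478, 730] → after → candidate.
rehearsal [36, 219] → overlaps → excluded.
snapshot [101, 273] → overlaps → excluded.
Among candidates, earliest end is 730 → lunch.

lunch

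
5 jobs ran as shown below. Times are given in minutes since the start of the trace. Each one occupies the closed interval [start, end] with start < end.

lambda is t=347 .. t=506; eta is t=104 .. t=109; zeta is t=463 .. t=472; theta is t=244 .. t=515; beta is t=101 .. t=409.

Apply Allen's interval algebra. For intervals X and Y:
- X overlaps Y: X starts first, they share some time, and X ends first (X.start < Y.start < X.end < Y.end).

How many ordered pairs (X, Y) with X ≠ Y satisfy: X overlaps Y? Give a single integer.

2

Checking all 20 ordered pairs for relation 'overlaps'; matching pairs in alphabetical order:
(beta, lambda): beta overlaps lambda ✓
(beta, theta): beta overlaps theta ✓
Count: 2.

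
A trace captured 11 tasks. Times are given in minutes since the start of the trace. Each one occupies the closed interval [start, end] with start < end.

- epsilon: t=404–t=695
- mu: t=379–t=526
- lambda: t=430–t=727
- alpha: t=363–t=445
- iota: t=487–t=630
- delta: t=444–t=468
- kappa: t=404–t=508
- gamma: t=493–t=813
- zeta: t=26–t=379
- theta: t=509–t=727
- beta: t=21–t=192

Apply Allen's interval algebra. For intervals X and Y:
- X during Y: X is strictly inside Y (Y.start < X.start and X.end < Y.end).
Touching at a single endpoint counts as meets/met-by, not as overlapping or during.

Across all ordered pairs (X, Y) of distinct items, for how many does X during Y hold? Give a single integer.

Checking all 110 ordered pairs for relation 'during'; matching pairs in alphabetical order:
(delta, epsilon): delta during epsilon ✓
(delta, kappa): delta during kappa ✓
(delta, lambda): delta during lambda ✓
(delta, mu): delta during mu ✓
(iota, epsilon): iota during epsilon ✓
(iota, lambda): iota during lambda ✓
(kappa, mu): kappa during mu ✓
(theta, gamma): theta during gamma ✓
Count: 8.

8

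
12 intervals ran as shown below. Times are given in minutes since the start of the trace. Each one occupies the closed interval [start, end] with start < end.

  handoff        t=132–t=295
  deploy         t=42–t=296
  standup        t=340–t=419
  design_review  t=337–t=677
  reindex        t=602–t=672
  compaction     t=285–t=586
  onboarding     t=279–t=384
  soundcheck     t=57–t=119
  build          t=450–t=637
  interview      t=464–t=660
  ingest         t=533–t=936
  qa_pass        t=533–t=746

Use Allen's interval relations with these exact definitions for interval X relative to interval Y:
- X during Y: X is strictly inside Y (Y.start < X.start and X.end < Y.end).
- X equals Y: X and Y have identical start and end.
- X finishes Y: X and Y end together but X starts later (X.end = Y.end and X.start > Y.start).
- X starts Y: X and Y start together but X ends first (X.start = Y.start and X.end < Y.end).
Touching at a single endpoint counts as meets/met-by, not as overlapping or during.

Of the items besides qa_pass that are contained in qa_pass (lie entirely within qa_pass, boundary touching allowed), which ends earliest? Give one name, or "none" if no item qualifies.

Target qa_pass = [t=533, t=746].
build [t=450, t=637] → overlaps → excluded.
compaction [t=285, t=586] → overlaps → excluded.
deploy [t=42, t=296] → before → excluded.
design_review [t=337, t=677] → overlaps → excluded.
handoff [t=132, t=295] → before → excluded.
ingest [t=533, t=936] → started-by → excluded.
interview [t=464, t=660] → overlaps → excluded.
onboarding [t=279, t=384] → before → excluded.
reindex [t=602, t=672] → during → candidate.
soundcheck [t=57, t=119] → before → excluded.
standup [t=340, t=419] → before → excluded.
Among candidates, earliest end is t=672 → reindex.

reindex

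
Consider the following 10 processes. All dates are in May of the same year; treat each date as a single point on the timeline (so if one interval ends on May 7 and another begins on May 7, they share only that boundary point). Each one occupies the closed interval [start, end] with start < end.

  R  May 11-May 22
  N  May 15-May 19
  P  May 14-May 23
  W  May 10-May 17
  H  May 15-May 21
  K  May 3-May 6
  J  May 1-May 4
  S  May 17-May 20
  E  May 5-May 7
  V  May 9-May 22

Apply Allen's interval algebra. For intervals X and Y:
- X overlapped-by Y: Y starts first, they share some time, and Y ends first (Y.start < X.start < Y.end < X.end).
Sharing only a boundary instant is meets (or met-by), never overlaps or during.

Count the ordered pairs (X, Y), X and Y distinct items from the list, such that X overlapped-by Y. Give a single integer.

Checking all 90 ordered pairs for relation 'overlapped-by'; matching pairs in alphabetical order:
(E, K): E overlapped-by K ✓
(H, W): H overlapped-by W ✓
(K, J): K overlapped-by J ✓
(N, W): N overlapped-by W ✓
(P, R): P overlapped-by R ✓
(P, V): P overlapped-by V ✓
(P, W): P overlapped-by W ✓
(R, W): R overlapped-by W ✓
(S, N): S overlapped-by N ✓
Count: 9.

9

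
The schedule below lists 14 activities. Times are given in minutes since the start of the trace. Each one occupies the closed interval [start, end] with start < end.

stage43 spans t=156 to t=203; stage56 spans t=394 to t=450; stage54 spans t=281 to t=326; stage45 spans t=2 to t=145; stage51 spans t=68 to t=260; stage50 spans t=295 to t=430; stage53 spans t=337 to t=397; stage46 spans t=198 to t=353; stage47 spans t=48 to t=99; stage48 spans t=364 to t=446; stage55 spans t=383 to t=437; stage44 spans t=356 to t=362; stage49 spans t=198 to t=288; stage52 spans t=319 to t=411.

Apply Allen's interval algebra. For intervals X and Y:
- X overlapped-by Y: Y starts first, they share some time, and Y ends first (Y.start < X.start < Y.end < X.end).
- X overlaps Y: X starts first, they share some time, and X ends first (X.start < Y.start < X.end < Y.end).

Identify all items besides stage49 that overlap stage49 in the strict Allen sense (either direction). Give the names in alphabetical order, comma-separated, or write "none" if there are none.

stage43, stage51, stage54

Target stage49 = [t=198, t=288].
stage43 [t=156, t=203] → overlaps → yes.
stage44 [t=356, t=362] → after → no.
stage45 [t=2, t=145] → before → no.
stage46 [t=198, t=353] → started-by → no.
stage47 [t=48, t=99] → before → no.
stage48 [t=364, t=446] → after → no.
stage50 [t=295, t=430] → after → no.
stage51 [t=68, t=260] → overlaps → yes.
stage52 [t=319, t=411] → after → no.
stage53 [t=337, t=397] → after → no.
stage54 [t=281, t=326] → overlapped-by → yes.
stage55 [t=383, t=437] → after → no.
stage56 [t=394, t=450] → after → no.
Result: stage43, stage51, stage54.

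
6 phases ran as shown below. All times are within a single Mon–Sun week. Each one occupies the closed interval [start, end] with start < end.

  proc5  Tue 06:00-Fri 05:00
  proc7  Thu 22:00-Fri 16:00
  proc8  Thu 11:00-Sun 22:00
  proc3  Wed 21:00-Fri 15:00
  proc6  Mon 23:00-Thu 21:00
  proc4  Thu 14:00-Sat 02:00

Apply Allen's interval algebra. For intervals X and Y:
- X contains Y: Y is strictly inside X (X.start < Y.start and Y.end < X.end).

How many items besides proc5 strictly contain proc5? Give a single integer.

Target proc5 = [Tue 06:00, Fri 05:00].
proc3 [Wed 21:00, Fri 15:00] → overlapped-by → no.
proc4 [Thu 14:00, Sat 02:00] → overlapped-by → no.
proc6 [Mon 23:00, Thu 21:00] → overlaps → no.
proc7 [Thu 22:00, Fri 16:00] → overlapped-by → no.
proc8 [Thu 11:00, Sun 22:00] → overlapped-by → no.
Total: 0.

0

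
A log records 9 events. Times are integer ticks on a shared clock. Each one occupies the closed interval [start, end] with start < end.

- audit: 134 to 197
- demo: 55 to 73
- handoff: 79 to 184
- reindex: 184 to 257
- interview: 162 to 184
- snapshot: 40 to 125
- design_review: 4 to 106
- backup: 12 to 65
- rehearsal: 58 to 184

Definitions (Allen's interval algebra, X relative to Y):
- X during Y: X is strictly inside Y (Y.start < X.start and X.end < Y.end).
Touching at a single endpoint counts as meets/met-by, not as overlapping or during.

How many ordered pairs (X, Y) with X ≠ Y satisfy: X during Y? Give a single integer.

4

Checking all 72 ordered pairs for relation 'during'; matching pairs in alphabetical order:
(backup, design_review): backup during design_review ✓
(demo, design_review): demo during design_review ✓
(demo, snapshot): demo during snapshot ✓
(interview, audit): interview during audit ✓
Count: 4.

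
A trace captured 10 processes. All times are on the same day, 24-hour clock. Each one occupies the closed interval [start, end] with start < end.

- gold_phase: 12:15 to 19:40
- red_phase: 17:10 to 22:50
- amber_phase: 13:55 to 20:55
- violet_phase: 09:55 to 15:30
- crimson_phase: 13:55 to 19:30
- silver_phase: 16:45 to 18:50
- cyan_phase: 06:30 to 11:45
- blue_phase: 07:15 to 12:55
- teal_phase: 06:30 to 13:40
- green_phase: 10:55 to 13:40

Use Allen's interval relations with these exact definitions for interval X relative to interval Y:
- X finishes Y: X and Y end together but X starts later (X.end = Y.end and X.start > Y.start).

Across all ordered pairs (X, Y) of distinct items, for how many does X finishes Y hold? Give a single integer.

Checking all 90 ordered pairs for relation 'finishes'; matching pairs in alphabetical order:
(green_phase, teal_phase): green_phase finishes teal_phase ✓
Count: 1.

1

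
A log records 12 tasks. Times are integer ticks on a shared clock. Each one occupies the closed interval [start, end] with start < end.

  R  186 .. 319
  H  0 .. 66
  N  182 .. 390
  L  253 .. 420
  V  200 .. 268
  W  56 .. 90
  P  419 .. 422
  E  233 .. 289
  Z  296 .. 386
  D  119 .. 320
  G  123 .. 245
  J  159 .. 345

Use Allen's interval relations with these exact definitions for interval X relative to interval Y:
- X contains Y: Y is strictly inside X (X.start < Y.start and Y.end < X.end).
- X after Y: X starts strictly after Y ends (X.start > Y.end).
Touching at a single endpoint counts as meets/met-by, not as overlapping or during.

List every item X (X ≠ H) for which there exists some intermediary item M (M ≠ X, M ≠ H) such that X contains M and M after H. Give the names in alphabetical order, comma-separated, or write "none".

Target H = [0, 66].
Intermediaries M with M after H: D, E, G, J, L, N, P, R, V, Z.
Via D — items with X contains D: none.
Via E — items with X contains E: D, J, N, R.
Via G — items with X contains G: D.
Via J — items with X contains J: none.
Via L — items with X contains L: none.
Via N — items with X contains N: none.
Via P — items with X contains P: none.
Via R — items with X contains R: D, J, N.
Via V — items with X contains V: D, J, N, R.
Via Z — items with X contains Z: L, N.
Union: D, J, L, N, R.

D, J, L, N, R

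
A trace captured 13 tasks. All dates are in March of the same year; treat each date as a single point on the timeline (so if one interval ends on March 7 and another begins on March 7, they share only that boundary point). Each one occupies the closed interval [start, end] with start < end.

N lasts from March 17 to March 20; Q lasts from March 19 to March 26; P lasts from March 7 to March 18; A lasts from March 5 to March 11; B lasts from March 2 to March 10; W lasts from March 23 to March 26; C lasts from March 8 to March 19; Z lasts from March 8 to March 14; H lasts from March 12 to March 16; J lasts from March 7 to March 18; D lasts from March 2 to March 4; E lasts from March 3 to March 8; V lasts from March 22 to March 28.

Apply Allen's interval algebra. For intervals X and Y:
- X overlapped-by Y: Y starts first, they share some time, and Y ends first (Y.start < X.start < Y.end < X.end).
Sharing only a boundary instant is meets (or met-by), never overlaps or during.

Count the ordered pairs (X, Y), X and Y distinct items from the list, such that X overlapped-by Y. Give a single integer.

Checking all 156 ordered pairs for relation 'overlapped-by'; matching pairs in alphabetical order:
(A, B): A overlapped-by B ✓
(A, E): A overlapped-by E ✓
(C, A): C overlapped-by A ✓
(C, B): C overlapped-by B ✓
(C, J): C overlapped-by J ✓
(C, P): C overlapped-by P ✓
(E, D): E overlapped-by D ✓
(H, Z): H overlapped-by Z ✓
(J, A): J overlapped-by A ✓
(J, B): J overlapped-by B ✓
(J, E): J overlapped-by E ✓
(N, C): N overlapped-by C ✓
(N, J): N overlapped-by J ✓
(N, P): N overlapped-by P ✓
(P, A): P overlapped-by A ✓
(P, B): P overlapped-by B ✓
(P, E): P overlapped-by E ✓
(Q, N): Q overlapped-by N ✓
(V, Q): V overlapped-by Q ✓
(Z, A): Z overlapped-by A ✓
(Z, B): Z overlapped-by B ✓
Count: 21.

21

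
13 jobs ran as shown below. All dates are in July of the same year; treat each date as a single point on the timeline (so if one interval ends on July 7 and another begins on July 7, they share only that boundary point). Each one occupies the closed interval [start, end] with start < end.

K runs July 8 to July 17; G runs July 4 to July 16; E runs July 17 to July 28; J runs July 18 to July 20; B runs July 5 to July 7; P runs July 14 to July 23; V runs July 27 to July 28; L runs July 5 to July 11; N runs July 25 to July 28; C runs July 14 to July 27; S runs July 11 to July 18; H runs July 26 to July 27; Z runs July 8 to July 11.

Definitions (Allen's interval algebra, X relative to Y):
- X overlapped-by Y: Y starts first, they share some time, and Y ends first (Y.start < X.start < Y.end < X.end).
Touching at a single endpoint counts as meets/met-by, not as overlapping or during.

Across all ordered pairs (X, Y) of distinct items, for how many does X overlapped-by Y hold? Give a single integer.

Checking all 156 ordered pairs for relation 'overlapped-by'; matching pairs in alphabetical order:
(C, G): C overlapped-by G ✓
(C, K): C overlapped-by K ✓
(C, S): C overlapped-by S ✓
(E, C): E overlapped-by C ✓
(E, P): E overlapped-by P ✓
(E, S): E overlapped-by S ✓
(K, G): K overlapped-by G ✓
(K, L): K overlapped-by L ✓
(N, C): N overlapped-by C ✓
(P, G): P overlapped-by G ✓
(P, K): P overlapped-by K ✓
(P, S): P overlapped-by S ✓
(S, G): S overlapped-by G ✓
(S, K): S overlapped-by K ✓
Count: 14.

14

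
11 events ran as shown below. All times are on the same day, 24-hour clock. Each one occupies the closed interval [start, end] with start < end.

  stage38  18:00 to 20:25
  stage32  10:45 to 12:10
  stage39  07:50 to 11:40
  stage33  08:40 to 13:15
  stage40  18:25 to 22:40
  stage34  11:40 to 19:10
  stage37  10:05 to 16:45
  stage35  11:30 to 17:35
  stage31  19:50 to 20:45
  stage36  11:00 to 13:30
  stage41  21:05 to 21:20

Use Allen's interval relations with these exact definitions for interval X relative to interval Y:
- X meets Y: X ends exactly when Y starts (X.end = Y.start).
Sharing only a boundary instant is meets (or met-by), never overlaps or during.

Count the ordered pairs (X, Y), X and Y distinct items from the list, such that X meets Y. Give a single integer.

1

Checking all 110 ordered pairs for relation 'meets'; matching pairs in alphabetical order:
(stage39, stage34): stage39 meets stage34 ✓
Count: 1.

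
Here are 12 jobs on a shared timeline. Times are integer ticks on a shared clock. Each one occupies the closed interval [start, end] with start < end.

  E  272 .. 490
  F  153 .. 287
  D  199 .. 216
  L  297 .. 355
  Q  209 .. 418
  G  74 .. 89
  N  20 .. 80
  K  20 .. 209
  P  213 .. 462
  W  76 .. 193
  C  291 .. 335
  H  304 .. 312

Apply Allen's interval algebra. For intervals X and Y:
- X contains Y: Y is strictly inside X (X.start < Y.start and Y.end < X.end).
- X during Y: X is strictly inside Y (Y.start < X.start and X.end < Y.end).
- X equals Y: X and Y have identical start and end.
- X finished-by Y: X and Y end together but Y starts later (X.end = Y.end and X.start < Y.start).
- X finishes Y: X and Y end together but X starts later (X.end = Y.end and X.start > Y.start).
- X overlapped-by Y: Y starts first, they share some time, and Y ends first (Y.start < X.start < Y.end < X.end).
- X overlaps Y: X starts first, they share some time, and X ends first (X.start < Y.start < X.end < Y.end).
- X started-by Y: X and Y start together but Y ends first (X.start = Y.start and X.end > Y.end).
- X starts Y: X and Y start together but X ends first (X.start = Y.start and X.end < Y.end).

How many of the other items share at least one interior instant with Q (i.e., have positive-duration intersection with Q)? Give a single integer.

Target Q = [209, 418].
C [291, 335] → during → counts.
D [199, 216] → overlaps → counts.
E [272, 490] → overlapped-by → counts.
F [153, 287] → overlaps → counts.
G [74, 89] → before → no.
H [304, 312] → during → counts.
K [20, 209] → meets → no.
L [297, 355] → during → counts.
N [20, 80] → before → no.
P [213, 462] → overlapped-by → counts.
W [76, 193] → before → no.
Total: 7.

7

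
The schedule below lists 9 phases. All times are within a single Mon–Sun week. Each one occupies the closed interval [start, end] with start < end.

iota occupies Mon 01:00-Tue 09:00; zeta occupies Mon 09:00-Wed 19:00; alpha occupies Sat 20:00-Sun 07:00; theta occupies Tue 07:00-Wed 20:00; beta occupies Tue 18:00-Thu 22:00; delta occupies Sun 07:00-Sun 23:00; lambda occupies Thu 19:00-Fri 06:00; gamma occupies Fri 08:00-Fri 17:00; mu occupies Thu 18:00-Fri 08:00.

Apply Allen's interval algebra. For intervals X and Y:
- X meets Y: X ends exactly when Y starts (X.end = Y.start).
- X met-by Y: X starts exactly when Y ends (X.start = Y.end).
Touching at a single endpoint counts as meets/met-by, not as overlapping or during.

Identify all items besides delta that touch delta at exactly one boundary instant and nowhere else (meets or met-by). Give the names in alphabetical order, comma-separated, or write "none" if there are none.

Target delta = [Sun 07:00, Sun 23:00].
alpha [Sat 20:00, Sun 07:00] → meets → yes.
beta [Tue 18:00, Thu 22:00] → before → no.
gamma [Fri 08:00, Fri 17:00] → before → no.
iota [Mon 01:00, Tue 09:00] → before → no.
lambda [Thu 19:00, Fri 06:00] → before → no.
mu [Thu 18:00, Fri 08:00] → before → no.
theta [Tue 07:00, Wed 20:00] → before → no.
zeta [Mon 09:00, Wed 19:00] → before → no.
Result: alpha.

alpha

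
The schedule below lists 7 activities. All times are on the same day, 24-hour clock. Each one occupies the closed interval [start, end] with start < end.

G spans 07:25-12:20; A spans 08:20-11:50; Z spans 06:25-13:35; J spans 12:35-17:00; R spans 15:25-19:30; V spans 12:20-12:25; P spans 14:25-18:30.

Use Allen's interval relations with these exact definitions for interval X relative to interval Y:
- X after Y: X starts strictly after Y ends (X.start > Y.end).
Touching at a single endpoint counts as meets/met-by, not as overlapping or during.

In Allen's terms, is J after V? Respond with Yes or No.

J = [12:35, 17:00], V = [12:20, 12:25].
Actual relation of J to V: after.
Asked whether 'after' holds → Yes.

Yes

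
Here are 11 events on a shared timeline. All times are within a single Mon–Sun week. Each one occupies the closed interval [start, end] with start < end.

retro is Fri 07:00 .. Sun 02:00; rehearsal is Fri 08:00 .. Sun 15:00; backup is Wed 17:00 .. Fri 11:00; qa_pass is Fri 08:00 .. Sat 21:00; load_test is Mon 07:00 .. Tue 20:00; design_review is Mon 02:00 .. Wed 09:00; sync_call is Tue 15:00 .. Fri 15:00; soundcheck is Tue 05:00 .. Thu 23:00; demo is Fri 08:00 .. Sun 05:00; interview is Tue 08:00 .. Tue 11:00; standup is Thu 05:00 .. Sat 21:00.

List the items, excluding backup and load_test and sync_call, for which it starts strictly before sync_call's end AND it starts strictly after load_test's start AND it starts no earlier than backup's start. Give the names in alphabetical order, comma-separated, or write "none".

Conditions: its start is strictly before sync_call's end (X.start < Fri 15:00) AND its start is strictly after load_test's start (X.start > Mon 07:00) AND its start is no earlier than backup's start (X.start >= Wed 17:00).
demo: start Fri 08:00 < Fri 15:00? ✓; start Fri 08:00 > Mon 07:00? ✓; start Fri 08:00 >= Wed 17:00? ✓ → yes.
design_review: start Mon 02:00 < Fri 15:00? ✓; start Mon 02:00 > Mon 07:00? ✗; start Mon 02:00 >= Wed 17:00? ✗ → no.
interview: start Tue 08:00 < Fri 15:00? ✓; start Tue 08:00 > Mon 07:00? ✓; start Tue 08:00 >= Wed 17:00? ✗ → no.
qa_pass: start Fri 08:00 < Fri 15:00? ✓; start Fri 08:00 > Mon 07:00? ✓; start Fri 08:00 >= Wed 17:00? ✓ → yes.
rehearsal: start Fri 08:00 < Fri 15:00? ✓; start Fri 08:00 > Mon 07:00? ✓; start Fri 08:00 >= Wed 17:00? ✓ → yes.
retro: start Fri 07:00 < Fri 15:00? ✓; start Fri 07:00 > Mon 07:00? ✓; start Fri 07:00 >= Wed 17:00? ✓ → yes.
soundcheck: start Tue 05:00 < Fri 15:00? ✓; start Tue 05:00 > Mon 07:00? ✓; start Tue 05:00 >= Wed 17:00? ✗ → no.
standup: start Thu 05:00 < Fri 15:00? ✓; start Thu 05:00 > Mon 07:00? ✓; start Thu 05:00 >= Wed 17:00? ✓ → yes.
Result: demo, qa_pass, rehearsal, retro, standup.

demo, qa_pass, rehearsal, retro, standup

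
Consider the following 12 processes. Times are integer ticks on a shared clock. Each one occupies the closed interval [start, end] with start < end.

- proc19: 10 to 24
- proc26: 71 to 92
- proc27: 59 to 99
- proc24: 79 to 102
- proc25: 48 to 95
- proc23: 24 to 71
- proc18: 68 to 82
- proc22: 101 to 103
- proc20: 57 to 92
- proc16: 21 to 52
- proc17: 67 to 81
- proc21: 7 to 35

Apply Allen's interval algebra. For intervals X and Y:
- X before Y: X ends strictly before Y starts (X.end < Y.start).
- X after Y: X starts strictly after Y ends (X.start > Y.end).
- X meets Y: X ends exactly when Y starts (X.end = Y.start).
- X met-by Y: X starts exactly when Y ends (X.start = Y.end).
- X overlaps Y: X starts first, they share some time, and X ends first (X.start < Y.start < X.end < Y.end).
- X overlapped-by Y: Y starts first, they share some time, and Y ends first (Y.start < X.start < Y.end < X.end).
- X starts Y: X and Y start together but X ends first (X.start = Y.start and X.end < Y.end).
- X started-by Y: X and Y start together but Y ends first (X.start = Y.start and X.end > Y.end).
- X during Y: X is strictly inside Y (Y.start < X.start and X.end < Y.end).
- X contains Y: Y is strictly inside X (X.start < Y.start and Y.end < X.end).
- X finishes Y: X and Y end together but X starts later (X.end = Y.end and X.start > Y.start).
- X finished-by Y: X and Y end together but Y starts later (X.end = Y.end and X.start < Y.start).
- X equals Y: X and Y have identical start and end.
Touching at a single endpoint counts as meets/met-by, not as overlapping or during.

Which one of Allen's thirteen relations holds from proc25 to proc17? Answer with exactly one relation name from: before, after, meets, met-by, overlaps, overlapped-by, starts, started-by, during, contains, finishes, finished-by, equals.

contains

proc25 = [48, 95]; proc17 = [67, 81].
Compare endpoints: proc25.start < proc17.start, proc25.start < proc17.end, proc25.end > proc17.start, proc25.end > proc17.end.
That pattern is 'contains'.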